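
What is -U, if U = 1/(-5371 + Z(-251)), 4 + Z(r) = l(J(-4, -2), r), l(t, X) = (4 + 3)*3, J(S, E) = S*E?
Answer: 1/5354 ≈ 0.00018678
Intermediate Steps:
J(S, E) = E*S
l(t, X) = 21 (l(t, X) = 7*3 = 21)
Z(r) = 17 (Z(r) = -4 + 21 = 17)
U = -1/5354 (U = 1/(-5371 + 17) = 1/(-5354) = -1/5354 ≈ -0.00018678)
-U = -1*(-1/5354) = 1/5354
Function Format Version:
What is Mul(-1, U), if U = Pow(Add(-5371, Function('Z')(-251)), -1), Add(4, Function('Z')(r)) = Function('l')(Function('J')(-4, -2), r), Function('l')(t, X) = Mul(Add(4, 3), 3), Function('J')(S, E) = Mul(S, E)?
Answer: Rational(1, 5354) ≈ 0.00018678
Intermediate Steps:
Function('J')(S, E) = Mul(E, S)
Function('l')(t, X) = 21 (Function('l')(t, X) = Mul(7, 3) = 21)
Function('Z')(r) = 17 (Function('Z')(r) = Add(-4, 21) = 17)
U = Rational(-1, 5354) (U = Pow(Add(-5371, 17), -1) = Pow(-5354, -1) = Rational(-1, 5354) ≈ -0.00018678)
Mul(-1, U) = Mul(-1, Rational(-1, 5354)) = Rational(1, 5354)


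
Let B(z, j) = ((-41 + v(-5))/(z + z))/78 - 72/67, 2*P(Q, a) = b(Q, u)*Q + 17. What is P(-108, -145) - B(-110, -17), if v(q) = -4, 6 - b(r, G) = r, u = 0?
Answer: -471111413/76648 ≈ -6146.4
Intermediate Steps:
b(r, G) = 6 - r
P(Q, a) = 17/2 + Q*(6 - Q)/2 (P(Q, a) = ((6 - Q)*Q + 17)/2 = (Q*(6 - Q) + 17)/2 = (17 + Q*(6 - Q))/2 = 17/2 + Q*(6 - Q)/2)
B(z, j) = -72/67 - 15/(52*z) (B(z, j) = ((-41 - 4)/(z + z))/78 - 72/67 = -45*1/(2*z)*(1/78) - 72*1/67 = -45/(2*z)*(1/78) - 72/67 = -15/(52*z) - 72/67 = -72/67 - 15/(52*z))
P(-108, -145) - B(-110, -17) = (17/2 - ½*(-108)*(-6 - 108)) - 3*(-335 - 1248*(-110))/(3484*(-110)) = (17/2 - ½*(-108)*(-114)) - 3*(-1)*(-335 + 137280)/(3484*110) = (17/2 - 6156) - 3*(-1)*136945/(3484*110) = -12295/2 - 1*(-82167/76648) = -12295/2 + 82167/76648 = -471111413/76648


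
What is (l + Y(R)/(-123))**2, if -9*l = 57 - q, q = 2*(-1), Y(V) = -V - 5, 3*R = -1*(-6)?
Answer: 5750404/136161 ≈ 42.232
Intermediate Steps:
R = 2 (R = (-1*(-6))/3 = (1/3)*6 = 2)
Y(V) = -5 - V
q = -2
l = -59/9 (l = -(57 - 1*(-2))/9 = -(57 + 2)/9 = -1/9*59 = -59/9 ≈ -6.5556)
(l + Y(R)/(-123))**2 = (-59/9 + (-5 - 1*2)/(-123))**2 = (-59/9 + (-5 - 2)*(-1/123))**2 = (-59/9 - 7*(-1/123))**2 = (-59/9 + 7/123)**2 = (-2398/369)**2 = 5750404/136161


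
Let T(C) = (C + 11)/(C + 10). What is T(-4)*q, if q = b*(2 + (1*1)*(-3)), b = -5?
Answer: 35/6 ≈ 5.8333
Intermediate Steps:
T(C) = (11 + C)/(10 + C)
q = 5 (q = -5*(2 + (1*1)*(-3)) = -5*(2 + 1*(-3)) = -5*(2 - 3) = -5*(-1) = 5)
T(-4)*q = ((11 - 4)/(10 - 4))*5 = (7/6)*5 = 35/6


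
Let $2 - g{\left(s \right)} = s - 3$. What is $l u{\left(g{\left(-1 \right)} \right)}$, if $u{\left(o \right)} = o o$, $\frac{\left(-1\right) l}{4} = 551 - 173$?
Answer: $-54432$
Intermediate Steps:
$g{\left(s \right)} = 5 - s$ ($g{\left(s \right)} = 2 - \left(s - 3\right) = 2 - \left(-3 + s\right) = 5 - s$)
$l = -1512$ ($l = - 4 \left(551 - 173\right) = \left(-4\right) 378 = -1512$)
$u{\left(o \right)} = o^{2}$
$l u{\left(g{\left(-1 \right)} \right)} = - 1512 \left(5 - -1\right)^{2} = - 1512 \left(5 + 1\right)^{2} = - 1512 \cdot 6^{2} = \left(-1512\right) 36 = -54432$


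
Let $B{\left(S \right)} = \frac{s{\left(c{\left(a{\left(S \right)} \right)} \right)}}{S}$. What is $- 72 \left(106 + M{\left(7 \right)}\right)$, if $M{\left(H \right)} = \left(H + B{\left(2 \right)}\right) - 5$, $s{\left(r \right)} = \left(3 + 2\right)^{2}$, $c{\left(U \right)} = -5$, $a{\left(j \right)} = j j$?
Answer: $-8676$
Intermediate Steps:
$a{\left(j \right)} = j^{2}$
$s{\left(r \right)} = 25$ ($s{\left(r \right)} = 5^{2} = 25$)
$B{\left(S \right)} = \frac{25}{S}$
$M{\left(H \right)} = \frac{15}{2} + H$ ($M{\left(H \right)} = \left(H + \frac{25}{2}\right) - 5 = \left(\frac{25}{2} + H\right) - 5 = \frac{15}{2} + H$)
$- 72 \left(106 + M{\left(7 \right)}\right) = - 72 \left(106 + \left(\frac{15}{2} + 7\right)\right) = - 72 \left(106 + \frac{29}{2}\right) = \left(-72\right) \frac{241}{2} = -8676$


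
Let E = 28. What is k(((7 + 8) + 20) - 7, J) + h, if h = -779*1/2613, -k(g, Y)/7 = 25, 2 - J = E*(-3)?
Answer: -458054/2613 ≈ -175.30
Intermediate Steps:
J = 86 (J = 2 - 28*(-3) = 2 - 1*(-84) = 2 + 84 = 86)
k(g, Y) = -175 (k(g, Y) = -7*25 = -175)
h = -779/2613 (h = -779*1/2613 = -779/2613 ≈ -0.29812)
k(((7 + 8) + 20) - 7, J) + h = -175 - 779/2613 = -458054/2613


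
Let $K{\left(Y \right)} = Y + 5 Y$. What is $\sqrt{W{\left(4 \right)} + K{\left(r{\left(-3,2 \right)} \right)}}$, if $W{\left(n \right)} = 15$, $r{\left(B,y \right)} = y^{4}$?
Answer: $\sqrt{111} \approx 10.536$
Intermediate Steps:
$K{\left(Y \right)} = 6 Y$
$\sqrt{W{\left(4 \right)} + K{\left(r{\left(-3,2 \right)} \right)}} = \sqrt{15 + 6 \cdot 2^{4}} = \sqrt{15 + 6 \cdot 16} = \sqrt{15 + 96} = \sqrt{111}$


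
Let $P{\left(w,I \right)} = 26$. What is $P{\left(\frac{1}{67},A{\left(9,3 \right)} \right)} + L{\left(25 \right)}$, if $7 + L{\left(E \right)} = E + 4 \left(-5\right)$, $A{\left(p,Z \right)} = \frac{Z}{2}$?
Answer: $24$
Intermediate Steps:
$A{\left(p,Z \right)} = \frac{Z}{2}$ ($A{\left(p,Z \right)} = Z \frac{1}{2} = \frac{Z}{2}$)
$L{\left(E \right)} = -27 + E$ ($L{\left(E \right)} = -7 + \left(E + 4 \left(-5\right)\right) = -7 + \left(E - 20\right) = -7 + \left(-20 + E\right) = -27 + E$)
$P{\left(\frac{1}{67},A{\left(9,3 \right)} \right)} + L{\left(25 \right)} = 26 + \left(-27 + 25\right) = 26 - 2 = 24$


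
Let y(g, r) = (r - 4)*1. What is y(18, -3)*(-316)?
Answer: 2212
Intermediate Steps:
y(g, r) = -4 + r (y(g, r) = (-4 + r)*1 = -4 + r)
y(18, -3)*(-316) = (-4 - 3)*(-316) = -7*(-316) = 2212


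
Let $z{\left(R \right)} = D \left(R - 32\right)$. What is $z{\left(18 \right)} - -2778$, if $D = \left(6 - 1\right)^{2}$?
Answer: $2428$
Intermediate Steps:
$D = 25$ ($D = 5^{2} = 25$)
$z{\left(R \right)} = -800 + 25 R$ ($z{\left(R \right)} = 25 \left(R - 32\right) = 25 \left(-32 + R\right) = -800 + 25 R$)
$z{\left(18 \right)} - -2778 = \left(-800 + 25 \cdot 18\right) - -2778 = \left(-800 + 450\right) + 2778 = -350 + 2778 = 2428$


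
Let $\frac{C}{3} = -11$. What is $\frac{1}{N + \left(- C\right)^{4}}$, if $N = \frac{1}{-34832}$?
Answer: $\frac{34832}{41308000271} \approx 8.4323 \cdot 10^{-7}$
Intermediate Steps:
$C = -33$ ($C = 3 \left(-11\right) = -33$)
$N = - \frac{1}{34832} \approx -2.8709 \cdot 10^{-5}$
$\frac{1}{N + \left(- C\right)^{4}} = \frac{1}{- \frac{1}{34832} + \left(\left(-1\right) \left(-33\right)\right)^{4}} = \frac{1}{- \frac{1}{34832} + 33^{4}} = \frac{1}{- \frac{1}{34832} + 1185921} = \frac{1}{\frac{41308000271}{34832}} = \frac{34832}{41308000271}$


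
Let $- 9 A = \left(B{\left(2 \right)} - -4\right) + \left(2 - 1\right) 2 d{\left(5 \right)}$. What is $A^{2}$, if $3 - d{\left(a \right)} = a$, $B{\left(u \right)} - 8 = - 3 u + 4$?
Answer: $\frac{4}{9} \approx 0.44444$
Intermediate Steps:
$B{\left(u \right)} = 12 - 3 u$ ($B{\left(u \right)} = 8 - \left(-4 + 3 u\right) = 12 - 3 u$)
$d{\left(a \right)} = 3 - a$
$A = - \frac{2}{3}$ ($A = - \frac{\left(\left(12 - 6\right) - -4\right) + \left(2 - 1\right) 2 \left(3 - 5\right)}{9} = - \frac{\left(\left(12 - 6\right) + 4\right) + 1 \cdot 2 \left(3 - 5\right)}{9} = - \frac{\left(6 + 4\right) + 2 \left(-2\right)}{9} = - \frac{10 - 4}{9} = \left(- \frac{1}{9}\right) 6 = - \frac{2}{3} \approx -0.66667$)
$A^{2} = \left(- \frac{2}{3}\right)^{2} = \frac{4}{9}$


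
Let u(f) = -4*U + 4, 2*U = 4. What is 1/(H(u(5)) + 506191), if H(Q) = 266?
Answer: 1/506457 ≈ 1.9745e-6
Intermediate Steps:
U = 2 (U = (1/2)*4 = 2)
u(f) = -4 (u(f) = -4*2 + 4 = -8 + 4 = -4)
1/(H(u(5)) + 506191) = 1/(266 + 506191) = 1/506457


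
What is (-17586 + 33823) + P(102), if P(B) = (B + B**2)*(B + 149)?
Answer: 2653243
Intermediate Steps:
P(B) = (149 + B)*(B + B**2) (P(B) = (B + B**2)*(149 + B) = (149 + B)*(B + B**2))
(-17586 + 33823) + P(102) = (-17586 + 33823) + 102*(149 + 102**2 + 150*102) = 16237 + 102*(149 + 10404 + 15300) = 16237 + 102*25853 = 16237 + 2637006 = 2653243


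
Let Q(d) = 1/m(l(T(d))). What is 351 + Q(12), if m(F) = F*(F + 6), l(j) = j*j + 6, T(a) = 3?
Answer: 110566/315 ≈ 351.00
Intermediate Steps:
l(j) = 6 + j² (l(j) = j² + 6 = 6 + j²)
m(F) = F*(6 + F)
Q(d) = 1/315 (Q(d) = 1/((6 + 3²)*(6 + (6 + 3²))) = 1/((6 + 9)*(6 + (6 + 9))) = 1/(15*(6 + 15)) = 1/(15*21) = 1/315)
351 + Q(12) = 351 + 1/315 = 110566/315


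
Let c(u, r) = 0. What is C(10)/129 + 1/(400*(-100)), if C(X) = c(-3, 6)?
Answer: -1/40000 ≈ -2.5000e-5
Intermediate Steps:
C(X) = 0
C(10)/129 + 1/(400*(-100)) = 0/129 + 1/(400*(-100)) = 0*(1/129) + (1/400)*(-1/100) = 0 - 1/40000 = -1/40000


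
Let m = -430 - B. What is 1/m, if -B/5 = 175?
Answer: 1/445 ≈ 0.0022472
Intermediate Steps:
B = -875 (B = -5*175 = -875)
m = 445 (m = -430 - 1*(-875) = -430 + 875 = 445)
1/m = 1/445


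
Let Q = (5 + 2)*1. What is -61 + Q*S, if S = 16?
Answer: 51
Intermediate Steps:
Q = 7 (Q = 7*1 = 7)
-61 + Q*S = -61 + 7*16 = -61 + 112 = 51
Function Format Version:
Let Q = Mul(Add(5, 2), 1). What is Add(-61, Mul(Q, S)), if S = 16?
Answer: 51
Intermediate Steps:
Q = 7 (Q = Mul(7, 1) = 7)
Add(-61, Mul(Q, S)) = Add(-61, Mul(7, 16)) = Add(-61, 112) = 51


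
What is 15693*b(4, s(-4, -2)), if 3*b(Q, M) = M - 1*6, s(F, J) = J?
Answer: -41848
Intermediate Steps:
b(Q, M) = -2 + M/3 (b(Q, M) = (M - 1*6)/3 = (M - 6)/3 = (-6 + M)/3 = -2 + M/3)
15693*b(4, s(-4, -2)) = 15693*(-2 + (1/3)*(-2)) = 15693*(-2 - 2/3) = 15693*(-8/3) = -41848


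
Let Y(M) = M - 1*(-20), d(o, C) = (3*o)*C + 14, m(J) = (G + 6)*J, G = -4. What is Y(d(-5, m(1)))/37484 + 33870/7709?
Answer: 317403479/72241039 ≈ 4.3937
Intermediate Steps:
m(J) = 2*J (m(J) = (-4 + 6)*J = 2*J)
d(o, C) = 14 + 3*C*o (d(o, C) = 3*C*o + 14 = 14 + 3*C*o)
Y(M) = 20 + M (Y(M) = M + 20 = 20 + M)
Y(d(-5, m(1)))/37484 + 33870/7709 = (20 + (14 + 3*(2*1)*(-5)))/37484 + 33870/7709 = (20 + (14 + 3*2*(-5)))*(1/37484) + 33870*(1/7709) = (20 + (14 - 30))*(1/37484) + 33870/7709 = (20 - 16)*(1/37484) + 33870/7709 = 4*(1/37484) + 33870/7709 = 1/9371 + 33870/7709 = 317403479/72241039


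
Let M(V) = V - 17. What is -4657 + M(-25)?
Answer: -4699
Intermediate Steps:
M(V) = -17 + V
-4657 + M(-25) = -4657 + (-17 - 25) = -4657 - 42 = -4699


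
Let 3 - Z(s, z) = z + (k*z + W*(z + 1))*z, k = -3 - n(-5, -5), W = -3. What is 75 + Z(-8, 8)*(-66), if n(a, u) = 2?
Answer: -34971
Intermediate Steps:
k = -5 (k = -3 - 1*2 = -3 - 2 = -5)
Z(s, z) = 3 - z - z*(-3 - 8*z) (Z(s, z) = 3 - (z + (-5*z - 3*(z + 1))*z) = 3 - (z + (-5*z - 3*(1 + z))*z) = 3 - (z + (-5*z + (-3 - 3*z))*z) = 3 - (z + (-3 - 8*z)*z) = 3 - (z + z*(-3 - 8*z)) = 3 + (-z - z*(-3 - 8*z)) = 3 - z - z*(-3 - 8*z))
75 + Z(-8, 8)*(-66) = 75 + (3 + 2*8 + 8*8²)*(-66) = 75 + (3 + 16 + 8*64)*(-66) = 75 + (3 + 16 + 512)*(-66) = 75 + 531*(-66) = 75 - 35046 = -34971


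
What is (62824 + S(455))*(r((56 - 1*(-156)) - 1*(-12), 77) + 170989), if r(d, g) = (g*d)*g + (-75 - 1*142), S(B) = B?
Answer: 94846868172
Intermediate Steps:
r(d, g) = -217 + d*g² (r(d, g) = (d*g)*g + (-75 - 142) = d*g² - 217 = -217 + d*g²)
(62824 + S(455))*(r((56 - 1*(-156)) - 1*(-12), 77) + 170989) = (62824 + 455)*((-217 + ((56 - 1*(-156)) - 1*(-12))*77²) + 170989) = 63279*((-217 + ((56 + 156) + 12)*5929) + 170989) = 63279*((-217 + (212 + 12)*5929) + 170989) = 63279*((-217 + 224*5929) + 170989) = 63279*((-217 + 1328096) + 170989) = 63279*(1327879 + 170989) = 63279*1498868 = 94846868172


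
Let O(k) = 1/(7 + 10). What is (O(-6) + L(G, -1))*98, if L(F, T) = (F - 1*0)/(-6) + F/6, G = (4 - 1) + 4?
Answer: 98/17 ≈ 5.7647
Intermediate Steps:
O(k) = 1/17
G = 7 (G = 3 + 4 = 7)
L(F, T) = 0 (L(F, T) = (F + 0)*(-⅙) + F*(⅙) = F*(-⅙) + F/6 = -F/6 + F/6 = 0)
(O(-6) + L(G, -1))*98 = (1/17 + 0)*98 = (1/17)*98 = 98/17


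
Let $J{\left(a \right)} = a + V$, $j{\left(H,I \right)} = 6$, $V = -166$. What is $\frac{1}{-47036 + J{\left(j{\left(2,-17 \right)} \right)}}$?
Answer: $- \frac{1}{47196} \approx -2.1188 \cdot 10^{-5}$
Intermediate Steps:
$J{\left(a \right)} = -166 + a$ ($J{\left(a \right)} = a - 166 = -166 + a$)
$\frac{1}{-47036 + J{\left(j{\left(2,-17 \right)} \right)}} = \frac{1}{-47036 + \left(-166 + 6\right)} = \frac{1}{-47036 - 160} = \frac{1}{-47196} = - \frac{1}{47196}$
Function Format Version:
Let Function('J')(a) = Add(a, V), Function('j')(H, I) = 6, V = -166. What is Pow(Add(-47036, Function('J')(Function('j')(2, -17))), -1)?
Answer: Rational(-1, 47196) ≈ -2.1188e-5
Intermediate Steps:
Function('J')(a) = Add(-166, a) (Function('J')(a) = Add(a, -166) = Add(-166, a))
Pow(Add(-47036, Function('J')(Function('j')(2, -17))), -1) = Pow(Add(-47036, Add(-166, 6)), -1) = Pow(Add(-47036, -160), -1) = Pow(-47196, -1) = Rational(-1, 47196)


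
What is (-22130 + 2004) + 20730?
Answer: 604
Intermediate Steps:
(-22130 + 2004) + 20730 = -20126 + 20730 = 604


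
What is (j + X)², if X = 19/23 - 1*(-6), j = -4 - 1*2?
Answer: 361/529 ≈ 0.68242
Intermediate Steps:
j = -6 (j = -4 - 2 = -6)
X = 157/23 (X = 19*(1/23) + 6 = 19/23 + 6 = 157/23 ≈ 6.8261)
(j + X)² = (-6 + 157/23)² = (19/23)² = 361/529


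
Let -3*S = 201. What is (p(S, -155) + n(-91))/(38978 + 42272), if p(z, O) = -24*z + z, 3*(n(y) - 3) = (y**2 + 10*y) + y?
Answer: 5956/121875 ≈ 0.048870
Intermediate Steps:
n(y) = 3 + y**2/3 + 11*y/3 (n(y) = 3 + ((y**2 + 10*y) + y)/3 = 3 + (y**2 + 11*y)/3 = 3 + (y**2/3 + 11*y/3) = 3 + y**2/3 + 11*y/3)
S = -67 (S = -1/3*201 = -67)
p(z, O) = -23*z
(p(S, -155) + n(-91))/(38978 + 42272) = (-23*(-67) + (3 + (1/3)*(-91)**2 + (11/3)*(-91)))/(38978 + 42272) = (1541 + (3 + (1/3)*8281 - 1001/3))/81250 = (1541 + (3 + 8281/3 - 1001/3))*(1/81250) = (1541 + 7289/3)*(1/81250) = (11912/3)*(1/81250) = 5956/121875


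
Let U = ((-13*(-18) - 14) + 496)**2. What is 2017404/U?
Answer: 504351/128164 ≈ 3.9352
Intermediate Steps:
U = 512656 (U = ((234 - 14) + 496)**2 = (220 + 496)**2 = 716**2 = 512656)
2017404/U = 2017404/512656 = 2017404*(1/512656) = 504351/128164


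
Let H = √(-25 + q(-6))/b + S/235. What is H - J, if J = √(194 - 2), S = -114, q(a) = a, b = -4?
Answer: -114/235 - 8*√3 - I*√31/4 ≈ -14.342 - 1.3919*I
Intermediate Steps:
H = -114/235 - I*√31/4 (H = √(-25 - 6)/(-4) - 114/235 = √(-31)*(-¼) - 114*1/235 = (I*√31)*(-¼) - 114/235 = -I*√31/4 - 114/235 = -114/235 - I*√31/4 ≈ -0.48511 - 1.3919*I)
J = 8*√3 (J = √192 = 8*√3 ≈ 13.856)
H - J = (-114/235 - I*√31/4) - 8*√3 = -114/235 - 8*√3 - I*√31/4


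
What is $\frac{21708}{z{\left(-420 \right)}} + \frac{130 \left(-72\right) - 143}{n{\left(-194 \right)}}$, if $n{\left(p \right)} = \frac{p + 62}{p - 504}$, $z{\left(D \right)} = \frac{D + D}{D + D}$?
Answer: $- \frac{1883819}{66} \approx -28543.0$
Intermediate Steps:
$z{\left(D \right)} = 1$ ($z{\left(D \right)} = \frac{2 D}{2 D} = 2 D \frac{1}{2 D} = 1$)
$n{\left(p \right)} = \frac{62 + p}{-504 + p}$
$\frac{21708}{z{\left(-420 \right)}} + \frac{130 \left(-72\right) - 143}{n{\left(-194 \right)}} = \frac{21708}{1} + \frac{130 \left(-72\right) - 143}{\frac{1}{-504 - 194} \left(62 - 194\right)} = 21708 \cdot 1 + \frac{-9360 - 143}{\frac{1}{-698} \left(-132\right)} = 21708 - \frac{9503}{\left(- \frac{1}{698}\right) \left(-132\right)} = 21708 - \frac{9503}{\frac{66}{349}} = 21708 - \frac{3316547}{66} = - \frac{1883819}{66}$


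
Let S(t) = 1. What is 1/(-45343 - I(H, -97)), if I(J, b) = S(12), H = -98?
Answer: -1/45344 ≈ -2.2054e-5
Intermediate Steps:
I(J, b) = 1
1/(-45343 - I(H, -97)) = 1/(-45343 - 1*1) = 1/(-45343 - 1) = 1/(-45344) = -1/45344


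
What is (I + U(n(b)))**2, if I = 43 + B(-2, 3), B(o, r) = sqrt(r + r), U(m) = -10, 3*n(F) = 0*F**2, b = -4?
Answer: (33 + sqrt(6))**2 ≈ 1256.7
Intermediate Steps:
n(F) = 0 (n(F) = (0*F**2)/3 = (1/3)*0 = 0)
B(o, r) = sqrt(2)*sqrt(r) (B(o, r) = sqrt(2*r) = sqrt(2)*sqrt(r))
I = 43 + sqrt(6) (I = 43 + sqrt(2)*sqrt(3) = 43 + sqrt(6) ≈ 45.449)
(I + U(n(b)))**2 = ((43 + sqrt(6)) - 10)**2 = (33 + sqrt(6))**2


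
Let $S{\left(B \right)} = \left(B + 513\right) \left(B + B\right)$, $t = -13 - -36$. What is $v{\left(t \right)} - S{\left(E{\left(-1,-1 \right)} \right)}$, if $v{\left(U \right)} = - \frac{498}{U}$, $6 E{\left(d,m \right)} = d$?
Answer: $\frac{61807}{414} \approx 149.29$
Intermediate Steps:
$E{\left(d,m \right)} = \frac{d}{6}$
$t = 23$ ($t = -13 + 36 = 23$)
$S{\left(B \right)} = 2 B \left(513 + B\right)$ ($S{\left(B \right)} = \left(513 + B\right) 2 B = 2 B \left(513 + B\right)$)
$v{\left(t \right)} - S{\left(E{\left(-1,-1 \right)} \right)} = - \frac{498}{23} - 2 \cdot \frac{1}{6} \left(-1\right) \left(513 + \frac{1}{6} \left(-1\right)\right) = \left(-498\right) \frac{1}{23} - 2 \left(- \frac{1}{6}\right) \left(513 - \frac{1}{6}\right) = - \frac{498}{23} - 2 \left(- \frac{1}{6}\right) \frac{3077}{6} = - \frac{498}{23} - - \frac{3077}{18} = - \frac{498}{23} + \frac{3077}{18} = \frac{61807}{414}$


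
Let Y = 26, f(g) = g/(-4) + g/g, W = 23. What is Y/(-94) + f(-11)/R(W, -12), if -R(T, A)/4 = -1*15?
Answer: -161/752 ≈ -0.21410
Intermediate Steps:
f(g) = 1 - g/4 (f(g) = g*(-¼) + 1 = -g/4 + 1 = 1 - g/4)
R(T, A) = 60 (R(T, A) = -(-4)*15 = -4*(-15) = 60)
Y/(-94) + f(-11)/R(W, -12) = 26/(-94) + (1 - ¼*(-11))/60 = 26*(-1/94) + (1 + 11/4)*(1/60) = -13/47 + (15/4)*(1/60) = -13/47 + 1/16 = -161/752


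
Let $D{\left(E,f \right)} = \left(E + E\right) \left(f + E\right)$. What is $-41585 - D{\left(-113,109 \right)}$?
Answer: $-42489$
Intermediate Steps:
$D{\left(E,f \right)} = 2 E \left(E + f\right)$
$-41585 - D{\left(-113,109 \right)} = -41585 - 2 \left(-113\right) \left(-113 + 109\right) = -41585 - 2 \left(-113\right) \left(-4\right) = -41585 - 904 = -42489$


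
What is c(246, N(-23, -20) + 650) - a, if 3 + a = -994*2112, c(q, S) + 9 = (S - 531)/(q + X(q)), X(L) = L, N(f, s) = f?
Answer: 86072210/41 ≈ 2.0993e+6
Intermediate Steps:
c(q, S) = -9 + (-531 + S)/(2*q) (c(q, S) = -9 + (S - 531)/(q + q) = -9 + (-531 + S)/((2*q)) = -9 + (-531 + S)*(1/(2*q)) = -9 + (-531 + S)/(2*q))
a = -2099331 (a = -3 - 994*2112 = -3 - 2099328 = -2099331)
c(246, N(-23, -20) + 650) - a = (1/2)*(-531 + (-23 + 650) - 18*246)/246 - 1*(-2099331) = (1/2)*(1/246)*(-531 + 627 - 4428) + 2099331 = (1/2)*(1/246)*(-4332) + 2099331 = -361/41 + 2099331 = 86072210/41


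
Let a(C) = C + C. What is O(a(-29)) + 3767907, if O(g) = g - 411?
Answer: 3767438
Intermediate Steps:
a(C) = 2*C
O(g) = -411 + g
O(a(-29)) + 3767907 = (-411 + 2*(-29)) + 3767907 = (-411 - 58) + 3767907 = -469 + 3767907 = 3767438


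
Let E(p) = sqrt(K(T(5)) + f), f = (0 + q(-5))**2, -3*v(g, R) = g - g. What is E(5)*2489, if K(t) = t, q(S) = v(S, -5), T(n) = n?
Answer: 2489*sqrt(5) ≈ 5565.6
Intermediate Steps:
v(g, R) = 0 (v(g, R) = -(g - g)/3 = -1/3*0 = 0)
q(S) = 0
f = 0 (f = (0 + 0)**2 = 0**2 = 0)
E(p) = sqrt(5) (E(p) = sqrt(5 + 0) = sqrt(5))
E(5)*2489 = sqrt(5)*2489 = 2489*sqrt(5)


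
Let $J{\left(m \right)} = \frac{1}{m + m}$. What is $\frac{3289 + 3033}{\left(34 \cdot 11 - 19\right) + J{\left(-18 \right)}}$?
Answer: $\frac{227592}{12779} \approx 17.81$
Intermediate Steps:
$J{\left(m \right)} = \frac{1}{2 m}$
$\frac{3289 + 3033}{\left(34 \cdot 11 - 19\right) + J{\left(-18 \right)}} = \frac{3289 + 3033}{\left(34 \cdot 11 - 19\right) + \frac{1}{2 \left(-18\right)}} = \frac{6322}{\left(374 - 19\right) + \frac{1}{2} \left(- \frac{1}{18}\right)} = \frac{6322}{355 - \frac{1}{36}} = \frac{6322}{\frac{12779}{36}} = 6322 \cdot \frac{36}{12779} = \frac{227592}{12779}$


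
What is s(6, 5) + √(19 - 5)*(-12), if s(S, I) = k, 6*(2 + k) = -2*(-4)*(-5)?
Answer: -26/3 - 12*√14 ≈ -53.567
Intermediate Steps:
k = -26/3 (k = -2 + (-2*(-4)*(-5))/6 = -2 + (8*(-5))/6 = -2 + (⅙)*(-40) = -2 - 20/3 = -26/3 ≈ -8.6667)
s(S, I) = -26/3
s(6, 5) + √(19 - 5)*(-12) = -26/3 + √(19 - 5)*(-12) = -26/3 + √14*(-12) = -26/3 - 12*√14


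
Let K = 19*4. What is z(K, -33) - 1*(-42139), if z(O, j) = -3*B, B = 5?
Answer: 42124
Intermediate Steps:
K = 76
z(O, j) = -15 (z(O, j) = -3*5 = -15)
z(K, -33) - 1*(-42139) = -15 - 1*(-42139) = -15 + 42139 = 42124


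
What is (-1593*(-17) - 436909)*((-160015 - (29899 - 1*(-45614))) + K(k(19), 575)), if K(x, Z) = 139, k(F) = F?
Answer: 96469003092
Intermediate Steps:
(-1593*(-17) - 436909)*((-160015 - (29899 - 1*(-45614))) + K(k(19), 575)) = (-1593*(-17) - 436909)*((-160015 - (29899 - 1*(-45614))) + 139) = (27081 - 436909)*((-160015 - (29899 + 45614)) + 139) = -409828*((-160015 - 1*75513) + 139) = -409828*((-160015 - 75513) + 139) = -409828*(-235528 + 139) = -409828*(-235389) = 96469003092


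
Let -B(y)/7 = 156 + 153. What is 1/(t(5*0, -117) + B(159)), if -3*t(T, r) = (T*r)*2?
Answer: -1/2163 ≈ -0.00046232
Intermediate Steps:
B(y) = -2163 (B(y) = -7*(156 + 153) = -7*309 = -2163)
t(T, r) = -2*T*r/3 (t(T, r) = -T*r*2/3 = -2*T*r/3)
1/(t(5*0, -117) + B(159)) = 1/(-⅔*5*0*(-117) - 2163) = 1/(-⅔*0*(-117) - 2163) = 1/(0 - 2163) = 1/(-2163) = -1/2163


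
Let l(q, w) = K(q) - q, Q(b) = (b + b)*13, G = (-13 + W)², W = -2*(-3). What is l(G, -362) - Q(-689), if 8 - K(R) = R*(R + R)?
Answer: 13071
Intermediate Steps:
K(R) = 8 - 2*R² (K(R) = 8 - R*(R + R) = 8 - R*2*R = 8 - 2*R²)
W = 6
G = 49 (G = (-13 + 6)² = (-7)² = 49)
Q(b) = 26*b (Q(b) = (2*b)*13 = 26*b)
l(q, w) = 8 - q - 2*q² (l(q, w) = (8 - 2*q²) - q = 8 - q - 2*q²)
l(G, -362) - Q(-689) = (8 - 1*49 - 2*49²) - 26*(-689) = (8 - 49 - 2*2401) - 1*(-17914) = (8 - 49 - 4802) + 17914 = -4843 + 17914 = 13071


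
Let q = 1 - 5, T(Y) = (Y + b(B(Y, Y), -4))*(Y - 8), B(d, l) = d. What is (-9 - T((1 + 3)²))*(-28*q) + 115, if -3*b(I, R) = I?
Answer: -31351/3 ≈ -10450.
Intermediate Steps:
b(I, R) = -I/3
T(Y) = 2*Y*(-8 + Y)/3 (T(Y) = (Y - Y/3)*(Y - 8) = (2*Y/3)*(-8 + Y) = 2*Y*(-8 + Y)/3)
q = -4
(-9 - T((1 + 3)²))*(-28*q) + 115 = (-9 - 2*(1 + 3)²*(-8 + (1 + 3)²)/3)*(-28*(-4)) + 115 = (-9 - 2*4²*(-8 + 4²)/3)*112 + 115 = (-9 - 2*16*(-8 + 16)/3)*112 + 115 = (-9 - 2*16*8/3)*112 + 115 = (-9 - 1*256/3)*112 + 115 = (-9 - 256/3)*112 + 115 = -283/3*112 + 115 = -31696/3 + 115 = -31351/3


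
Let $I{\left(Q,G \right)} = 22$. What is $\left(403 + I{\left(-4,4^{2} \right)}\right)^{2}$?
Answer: $180625$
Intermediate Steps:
$\left(403 + I{\left(-4,4^{2} \right)}\right)^{2} = \left(403 + 22\right)^{2} = 425^{2} = 180625$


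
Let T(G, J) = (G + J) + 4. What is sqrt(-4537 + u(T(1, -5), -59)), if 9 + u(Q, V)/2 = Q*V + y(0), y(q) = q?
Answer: I*sqrt(4555) ≈ 67.491*I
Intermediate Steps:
T(G, J) = 4 + G + J
u(Q, V) = -18 + 2*Q*V (u(Q, V) = -18 + 2*(Q*V + 0) = -18 + 2*(Q*V) = -18 + 2*Q*V)
sqrt(-4537 + u(T(1, -5), -59)) = sqrt(-4537 + (-18 + 2*(4 + 1 - 5)*(-59))) = sqrt(-4537 + (-18 + 2*0*(-59))) = sqrt(-4537 + (-18 + 0)) = sqrt(-4537 - 18) = sqrt(-4555) = I*sqrt(4555)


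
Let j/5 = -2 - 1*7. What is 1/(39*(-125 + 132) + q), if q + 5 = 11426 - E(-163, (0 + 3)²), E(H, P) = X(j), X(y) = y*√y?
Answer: 3898/45613587 - 15*I*√5/15204529 ≈ 8.5457e-5 - 2.206e-6*I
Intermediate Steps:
j = -45 (j = 5*(-2 - 1*7) = 5*(-2 - 7) = 5*(-9) = -45)
X(y) = y^(3/2)
E(H, P) = -135*I*√5 (E(H, P) = (-45)^(3/2) = -135*I*√5)
q = 11421 + 135*I*√5 (q = -5 + (11426 - (-135)*I*√5) = -5 + (11426 + 135*I*√5) = 11421 + 135*I*√5 ≈ 11421.0 + 301.87*I)
1/(39*(-125 + 132) + q) = 1/(39*(-125 + 132) + (11421 + 135*I*√5)) = 1/(39*7 + (11421 + 135*I*√5)) = 1/(273 + (11421 + 135*I*√5)) = 1/(11694 + 135*I*√5)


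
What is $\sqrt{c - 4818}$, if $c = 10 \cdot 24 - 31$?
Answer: $i \sqrt{4609} \approx 67.89 i$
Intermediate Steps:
$c = 209$ ($c = 240 - 31 = 209$)
$\sqrt{c - 4818} = \sqrt{209 - 4818} = \sqrt{-4609} = i \sqrt{4609}$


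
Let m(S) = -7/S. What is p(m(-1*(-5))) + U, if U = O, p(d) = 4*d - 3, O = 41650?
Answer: 208207/5 ≈ 41641.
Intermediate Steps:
p(d) = -3 + 4*d
U = 41650
p(m(-1*(-5))) + U = (-3 + 4*(-7/((-1*(-5))))) + 41650 = (-3 + 4*(-7/5)) + 41650 = (-3 - 28/5) + 41650 = -43/5 + 41650 = 208207/5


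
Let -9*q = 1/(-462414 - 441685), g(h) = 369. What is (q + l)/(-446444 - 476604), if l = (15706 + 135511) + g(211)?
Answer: -1233438759127/7510740963768 ≈ -0.16422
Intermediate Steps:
q = 1/8136891 (q = -1/(9*(-462414 - 441685)) = -⅑/(-904099) = -⅑*(-1/904099) = 1/8136891 ≈ 1.2290e-7)
l = 151586 (l = (15706 + 135511) + 369 = 151217 + 369 = 151586)
(q + l)/(-446444 - 476604) = (1/8136891 + 151586)/(-446444 - 476604) = (1233438759127/8136891)/(-923048) = (1233438759127/8136891)*(-1/923048) = -1233438759127/7510740963768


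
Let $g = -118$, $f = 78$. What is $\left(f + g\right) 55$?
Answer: $-2200$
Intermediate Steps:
$\left(f + g\right) 55 = \left(78 - 118\right) 55 = \left(-40\right) 55 = -2200$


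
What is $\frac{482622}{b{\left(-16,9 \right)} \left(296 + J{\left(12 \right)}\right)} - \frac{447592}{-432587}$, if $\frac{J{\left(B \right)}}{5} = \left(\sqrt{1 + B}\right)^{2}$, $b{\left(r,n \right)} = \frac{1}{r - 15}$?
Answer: $- \frac{6471894515822}{156163907} \approx -41443.0$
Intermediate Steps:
$b{\left(r,n \right)} = \frac{1}{-15 + r}$
$J{\left(B \right)} = 5 + 5 B$ ($J{\left(B \right)} = 5 \left(\sqrt{1 + B}\right)^{2} = 5 \left(1 + B\right) = 5 + 5 B$)
$\frac{482622}{b{\left(-16,9 \right)} \left(296 + J{\left(12 \right)}\right)} - \frac{447592}{-432587} = \frac{482622}{\frac{1}{-15 - 16} \left(296 + \left(5 + 5 \cdot 12\right)\right)} - \frac{447592}{-432587} = \frac{482622}{\frac{1}{-31} \left(296 + \left(5 + 60\right)\right)} - - \frac{447592}{432587} = \frac{482622}{\left(- \frac{1}{31}\right) \left(296 + 65\right)} + \frac{447592}{432587} = \frac{482622}{\left(- \frac{1}{31}\right) 361} + \frac{447592}{432587} = \frac{482622}{- \frac{361}{31}} + \frac{447592}{432587} = 482622 \left(- \frac{31}{361}\right) + \frac{447592}{432587} = - \frac{14961282}{361} + \frac{447592}{432587} = - \frac{6471894515822}{156163907}$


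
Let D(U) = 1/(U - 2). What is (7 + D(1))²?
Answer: 36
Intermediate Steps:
D(U) = 1/(-2 + U)
(7 + D(1))² = (7 + 1/(-2 + 1))² = (7 + 1/(-1))² = (7 - 1)² = 6² = 36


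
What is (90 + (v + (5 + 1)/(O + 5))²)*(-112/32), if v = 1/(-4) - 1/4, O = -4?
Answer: -3367/8 ≈ -420.88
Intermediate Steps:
v = -½ (v = 1*(-¼) - 1*¼ = -¼ - ¼ = -½ ≈ -0.50000)
(90 + (v + (5 + 1)/(O + 5))²)*(-112/32) = (90 + (-½ + (5 + 1)/(-4 + 5))²)*(-112/32) = (90 + (-½ + 6/1)²)*(-112*1/32) = (90 + (-½ + 6*1)²)*(-7/2) = (90 + (-½ + 6)²)*(-7/2) = (90 + (11/2)²)*(-7/2) = (90 + 121/4)*(-7/2) = (481/4)*(-7/2) = -3367/8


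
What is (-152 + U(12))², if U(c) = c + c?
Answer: 16384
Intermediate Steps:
U(c) = 2*c
(-152 + U(12))² = (-152 + 2*12)² = (-152 + 24)² = (-128)² = 16384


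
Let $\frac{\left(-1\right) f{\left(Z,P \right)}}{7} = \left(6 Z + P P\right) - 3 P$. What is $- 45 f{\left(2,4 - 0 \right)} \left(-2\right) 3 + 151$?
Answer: $-30089$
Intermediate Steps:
$f{\left(Z,P \right)} = - 42 Z - 7 P^{2} + 21 P$ ($f{\left(Z,P \right)} = - 7 \left(\left(6 Z + P P\right) - 3 P\right) = - 7 \left(\left(6 Z + P^{2}\right) - 3 P\right) = - 7 \left(\left(P^{2} + 6 Z\right) - 3 P\right) = - 7 \left(P^{2} - 3 P + 6 Z\right) = - 42 Z - 7 P^{2} + 21 P$)
$- 45 f{\left(2,4 - 0 \right)} \left(-2\right) 3 + 151 = - 45 \left(\left(-42\right) 2 - 7 \left(4 - 0\right)^{2} + 21 \left(4 - 0\right)\right) \left(-2\right) 3 + 151 = - 45 \left(-84 - 7 \left(4 + 0\right)^{2} + 21 \left(4 + 0\right)\right) \left(-2\right) 3 + 151 = - 45 \left(-84 - 7 \cdot 4^{2} + 21 \cdot 4\right) \left(-2\right) 3 + 151 = - 45 \left(-84 - 112 + 84\right) \left(-2\right) 3 + 151 = - 45 \left(-112\right) \left(-2\right) 3 + 151 = - 45 \cdot 224 \cdot 3 + 151 = \left(-45\right) 672 + 151 = -30240 + 151 = -30089$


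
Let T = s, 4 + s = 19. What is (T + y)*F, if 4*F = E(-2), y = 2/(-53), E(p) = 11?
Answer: 8723/212 ≈ 41.146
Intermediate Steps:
y = -2/53 (y = 2*(-1/53) = -2/53 ≈ -0.037736)
s = 15 (s = -4 + 19 = 15)
T = 15
F = 11/4 (F = (¼)*11 = 11/4 ≈ 2.7500)
(T + y)*F = (15 - 2/53)*(11/4) = (793/53)*(11/4) = 8723/212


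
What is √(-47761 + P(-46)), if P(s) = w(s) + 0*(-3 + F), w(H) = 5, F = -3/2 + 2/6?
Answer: 2*I*√11939 ≈ 218.53*I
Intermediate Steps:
F = -7/6 (F = -3*½ + 2*(⅙) = -3/2 + ⅓ = -7/6 ≈ -1.1667)
P(s) = 5 (P(s) = 5 + 0*(-3 - 7/6) = 5 + 0*(-25/6) = 5 + 0 = 5)
√(-47761 + P(-46)) = √(-47761 + 5) = √(-47756) = 2*I*√11939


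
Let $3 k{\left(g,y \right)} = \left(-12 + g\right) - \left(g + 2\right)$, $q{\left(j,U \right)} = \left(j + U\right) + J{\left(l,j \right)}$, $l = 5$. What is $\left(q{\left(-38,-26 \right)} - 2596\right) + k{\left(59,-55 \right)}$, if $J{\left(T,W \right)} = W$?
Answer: $- \frac{8108}{3} \approx -2702.7$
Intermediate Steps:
$q{\left(j,U \right)} = U + 2 j$ ($q{\left(j,U \right)} = \left(j + U\right) + j = \left(U + j\right) + j = U + 2 j$)
$k{\left(g,y \right)} = - \frac{14}{3}$ ($k{\left(g,y \right)} = \frac{\left(-12 + g\right) - \left(g + 2\right)}{3} = \frac{\left(-12 + g\right) - \left(2 + g\right)}{3} = \frac{1}{3} \left(-14\right) = - \frac{14}{3}$)
$\left(q{\left(-38,-26 \right)} - 2596\right) + k{\left(59,-55 \right)} = \left(\left(-26 + 2 \left(-38\right)\right) - 2596\right) - \frac{14}{3} = \left(\left(-26 - 76\right) - 2596\right) - \frac{14}{3} = \left(-102 - 2596\right) - \frac{14}{3} = -2698 - \frac{14}{3} = - \frac{8108}{3}$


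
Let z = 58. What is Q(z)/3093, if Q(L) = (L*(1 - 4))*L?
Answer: -3364/1031 ≈ -3.2629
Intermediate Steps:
Q(L) = -3*L² (Q(L) = (L*(-3))*L = (-3*L)*L = -3*L²)
Q(z)/3093 = -3*58²/3093 = -3*3364*(1/3093) = -10092*1/3093 = -3364/1031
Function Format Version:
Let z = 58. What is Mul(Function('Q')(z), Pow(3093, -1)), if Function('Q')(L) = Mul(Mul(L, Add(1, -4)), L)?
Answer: Rational(-3364, 1031) ≈ -3.2629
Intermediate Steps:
Function('Q')(L) = Mul(-3, Pow(L, 2)) (Function('Q')(L) = Mul(Mul(L, -3), L) = Mul(Mul(-3, L), L) = Mul(-3, Pow(L, 2)))
Mul(Function('Q')(z), Pow(3093, -1)) = Mul(Mul(-3, Pow(58, 2)), Pow(3093, -1)) = Mul(Mul(-3, 3364), Rational(1, 3093)) = Mul(-10092, Rational(1, 3093)) = Rational(-3364, 1031)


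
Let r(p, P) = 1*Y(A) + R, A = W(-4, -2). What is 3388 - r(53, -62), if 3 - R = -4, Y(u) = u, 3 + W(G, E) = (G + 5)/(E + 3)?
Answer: 3383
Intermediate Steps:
W(G, E) = -3 + (5 + G)/(3 + E) (W(G, E) = -3 + (G + 5)/(E + 3) = -3 + (5 + G)/(3 + E))
A = -2 (A = (-4 - 4 - 3*(-2))/(3 - 2) = (-4 - 4 + 6)/1 = 1*(-2) = -2)
R = 7 (R = 3 - 1*(-4) = 3 + 4 = 7)
r(p, P) = 5 (r(p, P) = 1*(-2) + 7 = -2 + 7 = 5)
3388 - r(53, -62) = 3388 - 1*5 = 3388 - 5 = 3383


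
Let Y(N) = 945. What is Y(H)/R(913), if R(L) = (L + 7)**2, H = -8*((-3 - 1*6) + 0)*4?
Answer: 189/169280 ≈ 0.0011165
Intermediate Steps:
H = 288 (H = -8*((-3 - 6) + 0)*4 = -8*(-9 + 0)*4 = -8*(-9)*4 = 72*4 = 288)
R(L) = (7 + L)**2
Y(H)/R(913) = 945/((7 + 913)**2) = 945/(920**2) = 945/846400 = 945*(1/846400) = 189/169280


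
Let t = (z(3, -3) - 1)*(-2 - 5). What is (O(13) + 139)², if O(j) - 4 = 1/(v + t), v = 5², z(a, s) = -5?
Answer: 91814724/4489 ≈ 20453.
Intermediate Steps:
v = 25
t = 42 (t = (-5 - 1)*(-2 - 5) = -6*(-7) = 42)
O(j) = 269/67 (O(j) = 4 + 1/(25 + 42) = 4 + 1/67 = 269/67)
(O(13) + 139)² = (269/67 + 139)² = (9582/67)² = 91814724/4489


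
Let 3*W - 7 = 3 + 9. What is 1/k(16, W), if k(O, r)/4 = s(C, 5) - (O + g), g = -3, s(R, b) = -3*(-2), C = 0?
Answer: -1/28 ≈ -0.035714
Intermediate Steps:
s(R, b) = 6
W = 19/3 (W = 7/3 + (3 + 9)/3 = 7/3 + (1/3)*12 = 7/3 + 4 = 19/3 ≈ 6.3333)
k(O, r) = 36 - 4*O (k(O, r) = 4*(6 - (O - 3)) = 4*(6 - (-3 + O)) = 4*(6 + (3 - O)) = 4*(9 - O) = 36 - 4*O)
1/k(16, W) = 1/(36 - 4*16) = 1/(36 - 64) = 1/(-28) = -1/28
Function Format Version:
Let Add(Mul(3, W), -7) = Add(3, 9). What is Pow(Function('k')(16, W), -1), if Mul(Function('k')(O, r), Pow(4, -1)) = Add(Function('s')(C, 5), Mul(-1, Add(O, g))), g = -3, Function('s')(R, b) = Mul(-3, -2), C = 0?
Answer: Rational(-1, 28) ≈ -0.035714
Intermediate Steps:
Function('s')(R, b) = 6
W = Rational(19, 3) (W = Add(Rational(7, 3), Mul(Rational(1, 3), Add(3, 9))) = Add(Rational(7, 3), Mul(Rational(1, 3), 12)) = Add(Rational(7, 3), 4) = Rational(19, 3) ≈ 6.3333)
Function('k')(O, r) = Add(36, Mul(-4, O)) (Function('k')(O, r) = Mul(4, Add(6, Mul(-1, Add(O, -3)))) = Mul(4, Add(6, Mul(-1, Add(-3, O)))) = Mul(4, Add(6, Add(3, Mul(-1, O)))) = Mul(4, Add(9, Mul(-1, O))) = Add(36, Mul(-4, O)))
Pow(Function('k')(16, W), -1) = Pow(Add(36, Mul(-4, 16)), -1) = Pow(Add(36, -64), -1) = Pow(-28, -1) = Rational(-1, 28)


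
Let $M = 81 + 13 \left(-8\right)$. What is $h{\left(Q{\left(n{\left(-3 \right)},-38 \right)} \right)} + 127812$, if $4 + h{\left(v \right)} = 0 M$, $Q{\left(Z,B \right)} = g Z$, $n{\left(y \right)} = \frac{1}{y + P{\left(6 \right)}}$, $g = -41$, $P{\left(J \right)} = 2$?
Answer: $127808$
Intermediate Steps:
$M = -23$ ($M = 81 - 104 = -23$)
$n{\left(y \right)} = \frac{1}{2 + y}$ ($n{\left(y \right)} = \frac{1}{y + 2} = \frac{1}{2 + y}$)
$Q{\left(Z,B \right)} = - 41 Z$
$h{\left(v \right)} = -4$ ($h{\left(v \right)} = -4 + 0 \left(-23\right) = -4 + 0 = -4$)
$h{\left(Q{\left(n{\left(-3 \right)},-38 \right)} \right)} + 127812 = -4 + 127812 = 127808$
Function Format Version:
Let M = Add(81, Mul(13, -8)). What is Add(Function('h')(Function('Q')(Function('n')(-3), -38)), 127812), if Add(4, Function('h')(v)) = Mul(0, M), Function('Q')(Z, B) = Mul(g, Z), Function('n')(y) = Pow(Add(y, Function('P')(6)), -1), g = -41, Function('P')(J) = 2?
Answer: 127808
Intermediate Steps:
M = -23 (M = Add(81, -104) = -23)
Function('n')(y) = Pow(Add(2, y), -1) (Function('n')(y) = Pow(Add(y, 2), -1) = Pow(Add(2, y), -1))
Function('Q')(Z, B) = Mul(-41, Z)
Function('h')(v) = -4 (Function('h')(v) = Add(-4, Mul(0, -23)) = Add(-4, 0) = -4)
Add(Function('h')(Function('Q')(Function('n')(-3), -38)), 127812) = Add(-4, 127812) = 127808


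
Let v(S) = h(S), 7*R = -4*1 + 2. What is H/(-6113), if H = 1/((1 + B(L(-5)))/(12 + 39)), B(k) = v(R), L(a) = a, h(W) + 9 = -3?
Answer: 51/67243 ≈ 0.00075844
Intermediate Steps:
R = -2/7 (R = (-4*1 + 2)/7 = (-4 + 2)/7 = (1/7)*(-2) = -2/7 ≈ -0.28571)
h(W) = -12 (h(W) = -9 - 3 = -12)
v(S) = -12
B(k) = -12
H = -51/11 (H = 1/((1 - 12)/(12 + 39)) = 1/(-11/51) = -51/11 ≈ -4.6364)
H/(-6113) = -51/11/(-6113) = -1/6113*(-51/11) = 51/67243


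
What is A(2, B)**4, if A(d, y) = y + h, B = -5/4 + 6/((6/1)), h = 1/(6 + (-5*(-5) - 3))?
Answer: 81/38416 ≈ 0.0021085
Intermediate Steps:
h = 1/28 (h = 1/(6 + (25 - 3)) = 1/(6 + 22) = 1/28 ≈ 0.035714)
B = -1/4 (B = -5*1/4 + 6/((6*1)) = -5/4 + 6/6 = -5/4 + 6*(1/6) = -5/4 + 1 = -1/4 ≈ -0.25000)
A(d, y) = 1/28 + y (A(d, y) = y + 1/28 = 1/28 + y)
A(2, B)**4 = (1/28 - 1/4)**4 = (-3/14)**4 = 81/38416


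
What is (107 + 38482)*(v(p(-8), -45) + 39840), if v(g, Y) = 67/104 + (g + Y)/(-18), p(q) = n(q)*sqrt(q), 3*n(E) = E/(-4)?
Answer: 159900737643/104 - 25726*I*sqrt(2)/9 ≈ 1.5375e+9 - 4042.4*I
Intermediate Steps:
n(E) = -E/12 (n(E) = (E/(-4))/3 = (E*(-1/4))/3 = (-E/4)/3 = -E/12)
p(q) = -q**(3/2)/12 (p(q) = (-q/12)*sqrt(q) = -q**(3/2)/12)
v(g, Y) = 67/104 - Y/18 - g/18 (v(g, Y) = 67*(1/104) + (Y + g)*(-1/18) = 67/104 + (-Y/18 - g/18) = 67/104 - Y/18 - g/18)
(107 + 38482)*(v(p(-8), -45) + 39840) = (107 + 38482)*((67/104 - 1/18*(-45) - (-1)*(-8)**(3/2)/216) + 39840) = 38589*((67/104 + 5/2 - (-1)*(-16*I*sqrt(2))/216) + 39840) = 38589*((67/104 + 5/2 - 2*I*sqrt(2)/27) + 39840) = 38589*((327/104 - 2*I*sqrt(2)/27) + 39840) = 38589*(4143687/104 - 2*I*sqrt(2)/27) = 159900737643/104 - 25726*I*sqrt(2)/9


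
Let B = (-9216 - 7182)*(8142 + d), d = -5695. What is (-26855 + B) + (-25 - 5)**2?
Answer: -40151861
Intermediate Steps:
B = -40125906 (B = (-9216 - 7182)*(8142 - 5695) = -16398*2447 = -40125906)
(-26855 + B) + (-25 - 5)**2 = (-26855 - 40125906) + (-25 - 5)**2 = -40152761 + (-30)**2 = -40152761 + 900 = -40151861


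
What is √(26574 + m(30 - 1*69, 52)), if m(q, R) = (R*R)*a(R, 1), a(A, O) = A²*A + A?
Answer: √380371214 ≈ 19503.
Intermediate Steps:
a(A, O) = A + A³ (a(A, O) = A³ + A = A + A³)
m(q, R) = R²*(R + R³) (m(q, R) = (R*R)*(R + R³) = R²*(R + R³))
√(26574 + m(30 - 1*69, 52)) = √(26574 + (52³ + 52⁵)) = √(26574 + (140608 + 380204032)) = √(26574 + 380344640) = √380371214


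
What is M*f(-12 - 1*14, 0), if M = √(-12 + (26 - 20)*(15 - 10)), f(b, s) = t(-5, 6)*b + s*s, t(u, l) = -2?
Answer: 156*√2 ≈ 220.62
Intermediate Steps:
f(b, s) = s² - 2*b (f(b, s) = -2*b + s*s = -2*b + s² = s² - 2*b)
M = 3*√2 (M = √(-12 + 6*5) = √(-12 + 30) = √18 = 3*√2 ≈ 4.2426)
M*f(-12 - 1*14, 0) = (3*√2)*(0² - 2*(-12 - 1*14)) = (3*√2)*(0 - 2*(-12 - 14)) = (3*√2)*(0 - 2*(-26)) = (3*√2)*(0 + 52) = (3*√2)*52 = 156*√2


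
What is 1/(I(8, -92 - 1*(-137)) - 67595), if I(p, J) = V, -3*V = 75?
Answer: -1/67620 ≈ -1.4789e-5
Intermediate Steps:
V = -25 (V = -1/3*75 = -25)
I(p, J) = -25
1/(I(8, -92 - 1*(-137)) - 67595) = 1/(-25 - 67595) = 1/(-67620) = -1/67620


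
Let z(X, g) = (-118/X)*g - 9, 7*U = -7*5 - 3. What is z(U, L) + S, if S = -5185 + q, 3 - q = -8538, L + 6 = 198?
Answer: 142889/19 ≈ 7520.5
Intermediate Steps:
L = 192 (L = -6 + 198 = 192)
q = 8541 (q = 3 - 1*(-8538) = 3 + 8538 = 8541)
S = 3356 (S = -5185 + 8541 = 3356)
U = -38/7 (U = (-7*5 - 3)/7 = (-35 - 3)/7 = (1/7)*(-38) = -38/7 ≈ -5.4286)
z(X, g) = -9 - 118*g/X (z(X, g) = -118*g/X - 9 = -9 - 118*g/X)
z(U, L) + S = (-9 - 118*192/(-38/7)) + 3356 = (-9 - 118*192*(-7/38)) + 3356 = (-9 + 79296/19) + 3356 = 79125/19 + 3356 = 142889/19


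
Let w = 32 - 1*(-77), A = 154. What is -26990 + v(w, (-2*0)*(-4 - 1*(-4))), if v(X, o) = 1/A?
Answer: -4156459/154 ≈ -26990.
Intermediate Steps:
w = 109 (w = 32 + 77 = 109)
v(X, o) = 1/154
-26990 + v(w, (-2*0)*(-4 - 1*(-4))) = -26990 + 1/154 = -4156459/154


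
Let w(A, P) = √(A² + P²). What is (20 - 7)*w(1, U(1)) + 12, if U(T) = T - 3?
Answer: 12 + 13*√5 ≈ 41.069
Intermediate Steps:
U(T) = -3 + T
(20 - 7)*w(1, U(1)) + 12 = (20 - 7)*√(1² + (-3 + 1)²) + 12 = 13*√(1 + (-2)²) + 12 = 13*√(1 + 4) + 12 = 13*√5 + 12 = 12 + 13*√5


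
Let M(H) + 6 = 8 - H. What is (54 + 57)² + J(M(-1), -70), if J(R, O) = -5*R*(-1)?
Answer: 12336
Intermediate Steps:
M(H) = 2 - H (M(H) = -6 + (8 - H) = 2 - H)
J(R, O) = 5*R
(54 + 57)² + J(M(-1), -70) = (54 + 57)² + 5*(2 - 1*(-1)) = 111² + 5*(2 + 1) = 12321 + 5*3 = 12321 + 15 = 12336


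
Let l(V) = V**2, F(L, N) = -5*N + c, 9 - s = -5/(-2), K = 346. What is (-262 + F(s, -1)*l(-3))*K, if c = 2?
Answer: -68854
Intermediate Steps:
s = 13/2 (s = 9 - (-1)*5/(-2) = 9 - (-1)*5*(-1/2) = 9 - (-1)*(-5)/2 = 9 - 1*5/2 = 9 - 5/2 = 13/2 ≈ 6.5000)
F(L, N) = 2 - 5*N (F(L, N) = -5*N + 2 = 2 - 5*N)
(-262 + F(s, -1)*l(-3))*K = (-262 + (2 - 5*(-1))*(-3)**2)*346 = (-262 + (2 + 5)*9)*346 = (-262 + 7*9)*346 = (-262 + 63)*346 = -199*346 = -68854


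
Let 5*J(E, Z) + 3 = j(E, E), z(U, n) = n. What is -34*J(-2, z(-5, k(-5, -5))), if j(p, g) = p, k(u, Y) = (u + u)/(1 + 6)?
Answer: 34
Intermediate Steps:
k(u, Y) = 2*u/7 (k(u, Y) = (2*u)/7 = (2*u)*(1/7) = 2*u/7)
J(E, Z) = -3/5 + E/5
-34*J(-2, z(-5, k(-5, -5))) = -34*(-3/5 + (1/5)*(-2)) = -34*(-3/5 - 2/5) = -34*(-1) = 34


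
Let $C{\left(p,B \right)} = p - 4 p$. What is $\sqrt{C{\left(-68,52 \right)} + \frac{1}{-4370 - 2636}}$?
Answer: $\frac{47 \sqrt{4532882}}{7006} \approx 14.283$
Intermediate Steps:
$C{\left(p,B \right)} = - 3 p$
$\sqrt{C{\left(-68,52 \right)} + \frac{1}{-4370 - 2636}} = \sqrt{\left(-3\right) \left(-68\right) + \frac{1}{-4370 - 2636}} = \sqrt{204 + \frac{1}{-7006}} = \sqrt{204 - \frac{1}{7006}} = \sqrt{\frac{1429223}{7006}} = \frac{47 \sqrt{4532882}}{7006}$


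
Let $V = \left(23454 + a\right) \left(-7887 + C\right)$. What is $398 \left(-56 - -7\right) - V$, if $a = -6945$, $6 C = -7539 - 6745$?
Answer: $169489407$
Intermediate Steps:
$C = - \frac{7142}{3}$ ($C = \frac{-7539 - 6745}{6} = \frac{1}{6} \left(-14284\right) = - \frac{7142}{3} \approx -2380.7$)
$V = -169508909$ ($V = \left(23454 - 6945\right) \left(-7887 - \frac{7142}{3}\right) = 16509 \left(- \frac{30803}{3}\right) = -169508909$)
$398 \left(-56 - -7\right) - V = 398 \left(-56 - -7\right) - -169508909 = 398 \left(-56 + 7\right) + 169508909 = 398 \left(-49\right) + 169508909 = -19502 + 169508909 = 169489407$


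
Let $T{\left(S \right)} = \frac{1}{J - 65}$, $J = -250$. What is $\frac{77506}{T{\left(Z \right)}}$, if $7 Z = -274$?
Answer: $-24414390$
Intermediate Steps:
$Z = - \frac{274}{7}$ ($Z = \frac{1}{7} \left(-274\right) = - \frac{274}{7} \approx -39.143$)
$T{\left(S \right)} = - \frac{1}{315}$ ($T{\left(S \right)} = \frac{1}{-250 - 65} = \frac{1}{-315} = - \frac{1}{315}$)
$\frac{77506}{T{\left(Z \right)}} = \frac{77506}{- \frac{1}{315}} = 77506 \left(-315\right) = -24414390$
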